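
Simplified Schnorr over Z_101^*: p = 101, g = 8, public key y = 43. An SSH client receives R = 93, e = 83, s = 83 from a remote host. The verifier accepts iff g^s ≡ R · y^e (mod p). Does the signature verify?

does not verify

g^s mod p:
8^2 = 64
8^4 ≡ 64^2 = 4096 ≡ 56
8^8 ≡ 56^2 = 3136 ≡ 5
8^16 ≡ 5^2 = 25
8^32 ≡ 25^2 = 625 ≡ 19
8^64 ≡ 19^2 = 361 ≡ 58
83 = 64 + 16 + 2 + 1, so 8^83 ≡ 58·25·64·8 ≡ 50 (mod 101)
R · y^e mod p:
43^2 = 1849 ≡ 31
43^4 ≡ 31^2 = 961 ≡ 52
43^8 ≡ 52^2 = 2704 ≡ 78
43^16 ≡ 78^2 = 6084 ≡ 24
43^32 ≡ 24^2 = 576 ≡ 71
43^64 ≡ 71^2 = 5041 ≡ 92
83 = 64 + 16 + 2 + 1, so 43^83 ≡ 92·24·31·43 ≡ 23 (mod 101)
93·23 = 2139 ≡ 18 (mod 101)
50 ≠ 18; the check fails.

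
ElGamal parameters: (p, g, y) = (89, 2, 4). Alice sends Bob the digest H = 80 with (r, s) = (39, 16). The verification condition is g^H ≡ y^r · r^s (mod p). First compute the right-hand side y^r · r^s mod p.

Squares mod 89: 4^1≡4, 4^2≡16, 4^4≡78, 4^8≡32, 4^16≡45, 4^32≡67
39 = 32 + 4 + 2 + 1, so 4^39 ≡ 67·78·16·4 ≡ 2 (mod 89)
Squares mod 89: 39^1≡39, 39^2≡8, 39^4≡64, 39^8≡2, 39^16≡4
39^16 ≡ 4 (mod 89)
y^r · r^s ≡ 2·4 = 8 ≡ 8 (mod 89)

8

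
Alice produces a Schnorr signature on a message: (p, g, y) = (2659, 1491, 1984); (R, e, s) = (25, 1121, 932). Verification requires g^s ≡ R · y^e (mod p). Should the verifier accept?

g^s mod p:
1491^2 = 2223081 ≡ 157
1491^4 ≡ 157^2 = 24649 ≡ 718
1491^8 ≡ 718^2 = 515524 ≡ 2337
1491^16 ≡ 2337^2 = 5461569 ≡ 2642
1491^32 ≡ 2642^2 = 6980164 ≡ 289
1491^64 ≡ 289^2 = 83521 ≡ 1092
1491^128 ≡ 1092^2 = 1192464 ≡ 1232
1491^256 ≡ 1232^2 = 1517824 ≡ 2194
1491^512 ≡ 2194^2 = 4813636 ≡ 846
932 = 512 + 256 + 128 + 32 + 4, so 1491^932 ≡ 846·2194·1232·289·718 ≡ 839 (mod 2659)
R · y^e mod p:
1984^2 = 3936256 ≡ 936
1984^4 ≡ 936^2 = 876096 ≡ 1285
1984^8 ≡ 1285^2 = 1651225 ≡ 2645
1984^16 ≡ 2645^2 = 6996025 ≡ 196
1984^32 ≡ 196^2 = 38416 ≡ 1190
1984^64 ≡ 1190^2 = 1416100 ≡ 1512
1984^128 ≡ 1512^2 = 2286144 ≡ 2063
1984^256 ≡ 2063^2 = 4255969 ≡ 1569
1984^512 ≡ 1569^2 = 2461761 ≡ 2186
1984^1024 ≡ 2186^2 = 4778596 ≡ 373
1121 = 1024 + 64 + 32 + 1, so 1984^1121 ≡ 373·1512·1190·1984 ≡ 1640 (mod 2659)
25·1640 = 41000 ≡ 1115 (mod 2659)
839 ≠ 1115; the check fails.

reject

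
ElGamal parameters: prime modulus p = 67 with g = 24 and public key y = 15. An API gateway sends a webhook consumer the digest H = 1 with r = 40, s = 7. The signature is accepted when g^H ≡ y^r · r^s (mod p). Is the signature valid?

valid

Left side g^H mod p:
24^1 mod 67 = 24
Right side y^r · r^s mod p:
Squares mod 67: 15^1≡15, 15^2≡24, 15^4≡40, 15^8≡59, 15^16≡64, 15^32≡9
40 = 32 + 8, so 15^40 ≡ 9·59 ≡ 62 (mod 67)
Squares mod 67: 40^1≡40, 40^2≡59, 40^4≡64
7 = 4 + 2 + 1, so 40^7 ≡ 64·59·40 ≡ 22 (mod 67)
62·22 = 1364 ≡ 24 (mod 67)
24 ≡ 24 (mod 67), so the signature is genuine.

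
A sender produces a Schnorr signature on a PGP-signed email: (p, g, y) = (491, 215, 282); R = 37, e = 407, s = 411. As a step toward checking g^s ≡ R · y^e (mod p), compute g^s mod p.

215^2 = 46225 ≡ 71
215^4 ≡ 71^2 = 5041 ≡ 131
215^8 ≡ 131^2 = 17161 ≡ 467
215^16 ≡ 467^2 = 218089 ≡ 85
215^32 ≡ 85^2 = 7225 ≡ 351
215^64 ≡ 351^2 = 123201 ≡ 451
215^128 ≡ 451^2 = 203401 ≡ 127
215^256 ≡ 127^2 = 16129 ≡ 417
411 = 256 + 128 + 16 + 8 + 2 + 1, so 215^411 ≡ 417·127·85·467·71·215 ≡ 457 (mod 491)

457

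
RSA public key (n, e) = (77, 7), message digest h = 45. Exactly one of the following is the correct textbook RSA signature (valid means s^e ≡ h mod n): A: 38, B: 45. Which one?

Candidate A: 38^2 = 1444 ≡ 58; 38^4 ≡ 58^2 = 3364 ≡ 53; 7 = 4 + 2 + 1, so 38^7 ≡ 53·58·38 ≡ 3 (mod 77)
Candidate B: 45^2 = 2025 ≡ 23; 45^4 ≡ 23^2 = 529 ≡ 67; 7 = 4 + 2 + 1, so 45^7 ≡ 67·23·45 ≡ 45 (mod 77)
  → matches h = 45

B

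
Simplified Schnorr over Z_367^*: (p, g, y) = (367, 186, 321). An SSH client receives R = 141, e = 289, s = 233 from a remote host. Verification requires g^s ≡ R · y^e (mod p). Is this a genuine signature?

g^s mod p:
Squares mod 367: 186^1≡186, 186^2≡98, 186^4≡62, 186^8≡174, 186^16≡182, 186^32≡94, 186^64≡28, 186^128≡50
233 = 128 + 64 + 32 + 8 + 1, so 186^233 ≡ 50·28·94·174·186 ≡ 239 (mod 367)
R · y^e mod p:
Squares mod 367: 321^1≡321, 321^2≡281, 321^4≡56, 321^8≡200, 321^16≡364, 321^32≡9, 321^64≡81, 321^128≡322, 321^256≡190
289 = 256 + 32 + 1, so 321^289 ≡ 190·9·321 ≡ 245 (mod 367)
141·245 = 34545 ≡ 47 (mod 367)
239 ≠ 47; the check fails.

forged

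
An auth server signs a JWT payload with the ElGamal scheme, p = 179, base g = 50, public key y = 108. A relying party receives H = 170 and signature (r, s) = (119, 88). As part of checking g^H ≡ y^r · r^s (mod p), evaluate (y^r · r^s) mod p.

25

108^2 = 11664 ≡ 29
108^4 ≡ 29^2 = 841 ≡ 125
108^8 ≡ 125^2 = 15625 ≡ 52
108^16 ≡ 52^2 = 2704 ≡ 19
108^32 ≡ 19^2 = 361 ≡ 3
108^64 ≡ 3^2 = 9
119 = 64 + 32 + 16 + 4 + 2 + 1, so 108^119 ≡ 9·3·19·125·29·108 ≡ 68 (mod 179)
119^2 = 14161 ≡ 20
119^4 ≡ 20^2 = 400 ≡ 42
119^8 ≡ 42^2 = 1764 ≡ 153
119^16 ≡ 153^2 = 23409 ≡ 139
119^32 ≡ 139^2 = 19321 ≡ 168
119^64 ≡ 168^2 = 28224 ≡ 121
88 = 64 + 16 + 8, so 119^88 ≡ 121·139·153 ≡ 3 (mod 179)
y^r · r^s ≡ 68·3 = 204 ≡ 25 (mod 179)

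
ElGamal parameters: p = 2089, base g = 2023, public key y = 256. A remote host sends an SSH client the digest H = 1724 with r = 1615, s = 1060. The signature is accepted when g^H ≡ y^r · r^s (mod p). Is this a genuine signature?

genuine

Left side g^H mod p:
2023^2 = 4092529 ≡ 178
2023^4 ≡ 178^2 = 31684 ≡ 349
2023^8 ≡ 349^2 = 121801 ≡ 639
2023^16 ≡ 639^2 = 408321 ≡ 966
2023^32 ≡ 966^2 = 933156 ≡ 1462
2023^64 ≡ 1462^2 = 2137444 ≡ 397
2023^128 ≡ 397^2 = 157609 ≡ 934
2023^256 ≡ 934^2 = 872356 ≡ 1243
2023^512 ≡ 1243^2 = 1545049 ≡ 1278
2023^1024 ≡ 1278^2 = 1633284 ≡ 1775
1724 = 1024 + 512 + 128 + 32 + 16 + 8 + 4, so 2023^1724 ≡ 1775·1278·934·1462·966·639·349 ≡ 1131 (mod 2089)
Right side y^r · r^s mod p:
256^2 = 65536 ≡ 777
256^4 ≡ 777^2 = 603729 ≡ 8
256^8 ≡ 8^2 = 64
256^16 ≡ 64^2 = 4096 ≡ 2007
256^32 ≡ 2007^2 = 4028049 ≡ 457
256^64 ≡ 457^2 = 208849 ≡ 2038
256^128 ≡ 2038^2 = 4153444 ≡ 512
256^256 ≡ 512^2 = 262144 ≡ 1019
256^512 ≡ 1019^2 = 1038361 ≡ 128
256^1024 ≡ 128^2 = 16384 ≡ 1761
1615 = 1024 + 512 + 64 + 8 + 4 + 2 + 1, so 256^1615 ≡ 1761·128·2038·64·8·777·256 ≡ 1433 (mod 2089)
1615^2 = 2608225 ≡ 1153
1615^4 ≡ 1153^2 = 1329409 ≡ 805
1615^8 ≡ 805^2 = 648025 ≡ 435
1615^16 ≡ 435^2 = 189225 ≡ 1215
1615^32 ≡ 1215^2 = 1476225 ≡ 1391
1615^64 ≡ 1391^2 = 1934881 ≡ 467
1615^128 ≡ 467^2 = 218089 ≡ 833
1615^256 ≡ 833^2 = 693889 ≡ 341
1615^512 ≡ 341^2 = 116281 ≡ 1386
1615^1024 ≡ 1386^2 = 1920996 ≡ 1205
1060 = 1024 + 32 + 4, so 1615^1060 ≡ 1205·1391·805 ≡ 874 (mod 2089)
1433·874 = 1252442 ≡ 1131 (mod 2089)
1131 ≡ 1131 (mod 2089), so the signature is genuine.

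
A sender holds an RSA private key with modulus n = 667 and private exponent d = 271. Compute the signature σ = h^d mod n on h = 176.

287

h^2 ≡ 176^2 = 30976 ≡ 294
h^4 ≡ 294^2 = 86436 ≡ 393
h^8 ≡ 393^2 = 154449 ≡ 372
h^16 ≡ 372^2 = 138384 ≡ 315
h^32 ≡ 315^2 = 99225 ≡ 509
h^64 ≡ 509^2 = 259081 ≡ 285
h^128 ≡ 285^2 = 81225 ≡ 518
h^256 ≡ 518^2 = 268324 ≡ 190
271 = 256 + 8 + 4 + 2 + 1, so h^271 ≡ 190·372·393·294·176 ≡ 287 (mod 667)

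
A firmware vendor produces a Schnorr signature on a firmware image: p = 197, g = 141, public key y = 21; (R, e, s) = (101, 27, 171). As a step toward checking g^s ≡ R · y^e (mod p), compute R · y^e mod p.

98

21^2 = 441 ≡ 47
21^4 ≡ 47^2 = 2209 ≡ 42
21^8 ≡ 42^2 = 1764 ≡ 188
21^16 ≡ 188^2 = 35344 ≡ 81
27 = 16 + 8 + 2 + 1, so 21^27 ≡ 81·188·47·21 ≡ 118 (mod 197)
R · y^e ≡ 101·118 = 11918 ≡ 98 (mod 197)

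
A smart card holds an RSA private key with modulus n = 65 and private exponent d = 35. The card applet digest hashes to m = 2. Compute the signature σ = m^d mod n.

Squares mod 65: m^1≡2, m^2≡4, m^4≡16, m^8≡61, m^16≡16, m^32≡61
35 = 32 + 2 + 1, so m^35 ≡ 61·4·2 ≡ 33 (mod 65)

33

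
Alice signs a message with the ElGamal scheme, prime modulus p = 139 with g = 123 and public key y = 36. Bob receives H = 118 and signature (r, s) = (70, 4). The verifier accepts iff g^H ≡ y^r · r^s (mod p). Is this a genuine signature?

Left side g^H mod p:
123^2 = 15129 ≡ 117
123^4 ≡ 117^2 = 13689 ≡ 67
123^8 ≡ 67^2 = 4489 ≡ 41
123^16 ≡ 41^2 = 1681 ≡ 13
123^32 ≡ 13^2 = 169 ≡ 30
123^64 ≡ 30^2 = 900 ≡ 66
118 = 64 + 32 + 16 + 4 + 2, so 123^118 ≡ 66·30·13·67·117 ≡ 124 (mod 139)
Right side y^r · r^s mod p:
36^2 = 1296 ≡ 45
36^4 ≡ 45^2 = 2025 ≡ 79
36^8 ≡ 79^2 = 6241 ≡ 125
36^16 ≡ 125^2 = 15625 ≡ 57
36^32 ≡ 57^2 = 3249 ≡ 52
36^64 ≡ 52^2 = 2704 ≡ 63
70 = 64 + 4 + 2, so 36^70 ≡ 63·79·45 ≡ 36 (mod 139)
70^2 = 4900 ≡ 35
70^4 ≡ 35^2 = 1225 ≡ 113
36·113 = 4068 ≡ 37 (mod 139)
124 ≠ 37, so verification fails.

forged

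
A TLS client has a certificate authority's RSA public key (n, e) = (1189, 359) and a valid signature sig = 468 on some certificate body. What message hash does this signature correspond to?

767

sig^2 ≡ 468^2 = 219024 ≡ 248
sig^4 ≡ 248^2 = 61504 ≡ 865
sig^8 ≡ 865^2 = 748225 ≡ 344
sig^16 ≡ 344^2 = 118336 ≡ 625
sig^32 ≡ 625^2 = 390625 ≡ 633
sig^64 ≡ 633^2 = 400689 ≡ 1185
sig^128 ≡ 1185^2 = 1404225 ≡ 16
sig^256 ≡ 16^2 = 256
359 = 256 + 64 + 32 + 4 + 2 + 1, so sig^359 ≡ 256·1185·633·865·248·468 ≡ 767 (mod 1189)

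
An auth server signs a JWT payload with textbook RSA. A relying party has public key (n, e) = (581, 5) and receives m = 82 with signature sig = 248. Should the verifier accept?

sig^2 ≡ 248^2 = 61504 ≡ 499
sig^4 ≡ 499^2 = 249001 ≡ 333
5 = 4 + 1, so sig^5 ≡ 333·248 ≡ 82 (mod 581)
sig^5 mod 581 = 82 matches m.

accept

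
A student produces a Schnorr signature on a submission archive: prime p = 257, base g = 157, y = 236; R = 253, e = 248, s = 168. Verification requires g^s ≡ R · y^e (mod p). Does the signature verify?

verifies

g^s mod p:
157^2 = 24649 ≡ 234
157^4 ≡ 234^2 = 54756 ≡ 15
157^8 ≡ 15^2 = 225
157^16 ≡ 225^2 = 50625 ≡ 253
157^32 ≡ 253^2 = 64009 ≡ 16
157^64 ≡ 16^2 = 256
157^128 ≡ 256^2 = 65536 ≡ 1
168 = 128 + 32 + 8, so 157^168 ≡ 1·16·225 ≡ 2 (mod 257)
R · y^e mod p:
236^2 = 55696 ≡ 184
236^4 ≡ 184^2 = 33856 ≡ 189
236^8 ≡ 189^2 = 35721 ≡ 255
236^16 ≡ 255^2 = 65025 ≡ 4
236^32 ≡ 4^2 = 16
236^64 ≡ 16^2 = 256
236^128 ≡ 256^2 = 65536 ≡ 1
248 = 128 + 64 + 32 + 16 + 8, so 236^248 ≡ 1·256·16·4·255 ≡ 128 (mod 257)
253·128 = 32384 ≡ 2 (mod 257)
2 ≡ 2 (mod 257); signature holds.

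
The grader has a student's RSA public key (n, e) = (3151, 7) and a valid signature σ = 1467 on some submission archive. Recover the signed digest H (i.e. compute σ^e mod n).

σ^2 ≡ 1467^2 = 2152089 ≡ 3107
σ^4 ≡ 3107^2 = 9653449 ≡ 1936
7 = 4 + 2 + 1, so σ^7 ≡ 1936·3107·1467 ≡ 581 (mod 3151)

581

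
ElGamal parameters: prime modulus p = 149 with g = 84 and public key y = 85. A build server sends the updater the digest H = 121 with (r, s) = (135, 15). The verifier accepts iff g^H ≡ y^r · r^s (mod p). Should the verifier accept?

reject

Left side g^H mod p:
Squares mod 149: 84^1≡84, 84^2≡53, 84^4≡127, 84^8≡37, 84^16≡28, 84^32≡39, 84^64≡31
121 = 64 + 32 + 16 + 8 + 1, so 84^121 ≡ 31·39·28·37·84 ≡ 136 (mod 149)
Right side y^r · r^s mod p:
Squares mod 149: 85^1≡85, 85^2≡73, 85^4≡114, 85^8≡33, 85^16≡46, 85^32≡30, 85^64≡6, 85^128≡36
135 = 128 + 4 + 2 + 1, so 85^135 ≡ 36·114·73·85 ≡ 28 (mod 149)
Squares mod 149: 135^1≡135, 135^2≡47, 135^4≡123, 135^8≡80
15 = 8 + 4 + 2 + 1, so 135^15 ≡ 80·123·47·135 ≡ 75 (mod 149)
28·75 = 2100 ≡ 14 (mod 149)
136 ≠ 14, so verification fails.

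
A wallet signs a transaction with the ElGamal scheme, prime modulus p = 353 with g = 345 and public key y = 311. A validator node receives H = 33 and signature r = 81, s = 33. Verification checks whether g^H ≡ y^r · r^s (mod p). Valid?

Left side g^H mod p:
345^2 = 119025 ≡ 64
345^4 ≡ 64^2 = 4096 ≡ 213
345^8 ≡ 213^2 = 45369 ≡ 185
345^16 ≡ 185^2 = 34225 ≡ 337
345^32 ≡ 337^2 = 113569 ≡ 256
33 = 32 + 1, so 345^33 ≡ 256·345 ≡ 70 (mod 353)
Right side y^r · r^s mod p:
311^2 = 96721 ≡ 352
311^4 ≡ 352^2 = 123904 ≡ 1
311^8 ≡ 1^2 = 1
311^16 ≡ 1^2 = 1
311^32 ≡ 1^2 = 1
311^64 ≡ 1^2 = 1
81 = 64 + 16 + 1, so 311^81 ≡ 1·1·311 ≡ 311 (mod 353)
81^2 = 6561 ≡ 207
81^4 ≡ 207^2 = 42849 ≡ 136
81^8 ≡ 136^2 = 18496 ≡ 140
81^16 ≡ 140^2 = 19600 ≡ 185
81^32 ≡ 185^2 = 34225 ≡ 337
33 = 32 + 1, so 81^33 ≡ 337·81 ≡ 116 (mod 353)
311·116 = 36076 ≡ 70 (mod 353)
70 ≡ 70 (mod 353), so the signature is genuine.

yes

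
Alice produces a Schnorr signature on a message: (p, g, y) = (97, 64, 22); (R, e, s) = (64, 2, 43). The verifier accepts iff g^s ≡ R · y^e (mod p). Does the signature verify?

does not verify

g^s mod p:
64^2 = 4096 ≡ 22
64^4 ≡ 22^2 = 484 ≡ 96
64^8 ≡ 96^2 = 9216 ≡ 1
64^16 ≡ 1^2 = 1
64^32 ≡ 1^2 = 1
43 = 32 + 8 + 2 + 1, so 64^43 ≡ 1·1·22·64 ≡ 50 (mod 97)
R · y^e mod p:
22^2 = 484 ≡ 96
64·96 = 6144 ≡ 33 (mod 97)
50 ≠ 33; the check fails.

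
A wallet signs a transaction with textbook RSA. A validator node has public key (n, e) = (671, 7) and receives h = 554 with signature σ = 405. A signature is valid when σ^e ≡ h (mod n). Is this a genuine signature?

Squares mod 671: σ^1≡405, σ^2≡301, σ^4≡16
7 = 4 + 2 + 1, so σ^7 ≡ 16·301·405 ≡ 554 (mod 671)
554 = h, so the signature checks out.

genuine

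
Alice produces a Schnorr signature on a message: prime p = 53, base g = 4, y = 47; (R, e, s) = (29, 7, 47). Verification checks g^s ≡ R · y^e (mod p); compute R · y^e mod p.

47^2 = 2209 ≡ 36
47^4 ≡ 36^2 = 1296 ≡ 24
7 = 4 + 2 + 1, so 47^7 ≡ 24·36·47 ≡ 10 (mod 53)
R · y^e ≡ 29·10 = 290 ≡ 25 (mod 53)

25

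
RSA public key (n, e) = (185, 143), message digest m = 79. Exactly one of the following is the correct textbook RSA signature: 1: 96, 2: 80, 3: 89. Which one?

Candidate 1: Squares mod 185: 96^1≡96, 96^2≡151, 96^4≡46, 96^8≡81, 96^16≡86, 96^32≡181, 96^64≡16, 96^128≡71; 143 = 128 + 8 + 4 + 2 + 1, so 96^143 ≡ 71·81·46·151·96 ≡ 106 (mod 185)
Candidate 2: Squares mod 185: 80^1≡80, 80^2≡110, 80^4≡75, 80^8≡75, 80^16≡75, 80^32≡75, 80^64≡75, 80^128≡75; 143 = 128 + 8 + 4 + 2 + 1, so 80^143 ≡ 75·75·75·110·80 ≡ 105 (mod 185)
Candidate 3: Squares mod 185: 89^1≡89, 89^2≡151, 89^4≡46, 89^8≡81, 89^16≡86, 89^32≡181, 89^64≡16, 89^128≡71; 143 = 128 + 8 + 4 + 2 + 1, so 89^143 ≡ 71·81·46·151·89 ≡ 79 (mod 185)
  → matches m = 79

3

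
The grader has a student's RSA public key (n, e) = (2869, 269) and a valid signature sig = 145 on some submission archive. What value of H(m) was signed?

sig^2 ≡ 145^2 = 21025 ≡ 942
sig^4 ≡ 942^2 = 887364 ≡ 843
sig^8 ≡ 843^2 = 710649 ≡ 2006
sig^16 ≡ 2006^2 = 4024036 ≡ 1698
sig^32 ≡ 1698^2 = 2883204 ≡ 2728
sig^64 ≡ 2728^2 = 7441984 ≡ 2667
sig^128 ≡ 2667^2 = 7112889 ≡ 638
sig^256 ≡ 638^2 = 407044 ≡ 2515
269 = 256 + 8 + 4 + 1, so sig^269 ≡ 2515·2006·843·145 ≡ 996 (mod 2869)

996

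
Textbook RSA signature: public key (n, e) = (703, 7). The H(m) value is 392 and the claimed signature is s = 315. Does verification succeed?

s^2 ≡ 315^2 = 99225 ≡ 102
s^4 ≡ 102^2 = 10404 ≡ 562
7 = 4 + 2 + 1, so s^7 ≡ 562·102·315 ≡ 505 (mod 703)
The recovered value 505 does not match the digest 392.

fails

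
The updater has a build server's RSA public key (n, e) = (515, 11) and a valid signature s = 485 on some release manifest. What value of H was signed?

340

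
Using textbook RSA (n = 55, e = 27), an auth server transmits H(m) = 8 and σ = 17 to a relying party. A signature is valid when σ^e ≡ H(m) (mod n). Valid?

σ^2 ≡ 17^2 = 289 ≡ 14
σ^4 ≡ 14^2 = 196 ≡ 31
σ^8 ≡ 31^2 = 961 ≡ 26
σ^16 ≡ 26^2 = 676 ≡ 16
27 = 16 + 8 + 2 + 1, so σ^27 ≡ 16·26·14·17 ≡ 8 (mod 55)
σ^27 mod 55 = 8 matches H(m).

yes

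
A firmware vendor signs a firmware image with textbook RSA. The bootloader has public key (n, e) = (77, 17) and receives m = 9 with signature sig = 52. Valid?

no

Squares mod 77: sig^1≡52, sig^2≡9, sig^4≡4, sig^8≡16, sig^16≡25
17 = 16 + 1, so sig^17 ≡ 25·52 ≡ 68 (mod 77)
The recovered value 68 does not match the digest 9.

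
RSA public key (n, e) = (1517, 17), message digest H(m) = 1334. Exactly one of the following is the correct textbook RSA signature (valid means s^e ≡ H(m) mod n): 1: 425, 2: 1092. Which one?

Candidate 1: 425^2 = 180625 ≡ 102; 425^4 ≡ 102^2 = 10404 ≡ 1302; 425^8 ≡ 1302^2 = 1695204 ≡ 715; 425^16 ≡ 715^2 = 511225 ≡ 1513; 17 = 16 + 1, so 425^17 ≡ 1513·425 ≡ 1334 (mod 1517)
  → matches H(m) = 1334
Candidate 2: 1092^2 = 1192464 ≡ 102; 1092^4 ≡ 102^2 = 10404 ≡ 1302; 1092^8 ≡ 1302^2 = 1695204 ≡ 715; 1092^16 ≡ 715^2 = 511225 ≡ 1513; 17 = 16 + 1, so 1092^17 ≡ 1513·1092 ≡ 183 (mod 1517)

1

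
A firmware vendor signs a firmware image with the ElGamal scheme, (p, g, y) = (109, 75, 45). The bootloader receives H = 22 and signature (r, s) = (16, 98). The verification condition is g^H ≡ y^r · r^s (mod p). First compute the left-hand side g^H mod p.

105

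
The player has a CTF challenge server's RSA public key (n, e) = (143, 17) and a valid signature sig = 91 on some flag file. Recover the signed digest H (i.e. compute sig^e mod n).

130

sig^2 ≡ 91^2 = 8281 ≡ 130
sig^4 ≡ 130^2 = 16900 ≡ 26
sig^8 ≡ 26^2 = 676 ≡ 104
sig^16 ≡ 104^2 = 10816 ≡ 91
17 = 16 + 1, so sig^17 ≡ 91·91 ≡ 130 (mod 143)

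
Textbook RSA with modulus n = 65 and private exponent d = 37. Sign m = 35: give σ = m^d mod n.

35

m^37 mod 65 = 35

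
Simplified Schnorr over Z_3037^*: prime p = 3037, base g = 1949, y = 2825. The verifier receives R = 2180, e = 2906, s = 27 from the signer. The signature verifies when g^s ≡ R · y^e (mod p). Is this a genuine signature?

g^s mod p:
1949^27 mod 3037 = 2483
R · y^e mod p:
2825^2906 mod 3037 = 1730
2180·1730 = 3771400 ≡ 2483 (mod 3037)
2483 ≡ 2483 (mod 3037); signature holds.

genuine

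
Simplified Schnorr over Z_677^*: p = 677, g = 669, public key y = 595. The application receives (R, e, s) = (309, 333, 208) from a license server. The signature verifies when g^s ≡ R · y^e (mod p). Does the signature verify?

does not verify

g^s mod p:
669^2 = 447561 ≡ 64
669^4 ≡ 64^2 = 4096 ≡ 34
669^8 ≡ 34^2 = 1156 ≡ 479
669^16 ≡ 479^2 = 229441 ≡ 615
669^32 ≡ 615^2 = 378225 ≡ 459
669^64 ≡ 459^2 = 210681 ≡ 134
669^128 ≡ 134^2 = 17956 ≡ 354
208 = 128 + 64 + 16, so 669^208 ≡ 354·134·615 ≡ 533 (mod 677)
R · y^e mod p:
595^2 = 354025 ≡ 631
595^4 ≡ 631^2 = 398161 ≡ 85
595^8 ≡ 85^2 = 7225 ≡ 455
595^16 ≡ 455^2 = 207025 ≡ 540
595^32 ≡ 540^2 = 291600 ≡ 490
595^64 ≡ 490^2 = 240100 ≡ 442
595^128 ≡ 442^2 = 195364 ≡ 388
595^256 ≡ 388^2 = 150544 ≡ 250
333 = 256 + 64 + 8 + 4 + 1, so 595^333 ≡ 250·442·455·85·595 ≡ 633 (mod 677)
309·633 = 195597 ≡ 621 (mod 677)
533 ≠ 621; the check fails.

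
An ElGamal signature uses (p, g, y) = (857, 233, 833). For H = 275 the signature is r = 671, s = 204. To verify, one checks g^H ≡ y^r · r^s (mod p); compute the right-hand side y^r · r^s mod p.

745

Squares mod 857: 833^1≡833, 833^2≡576, 833^4≡117, 833^8≡834, 833^16≡529, 833^32≡459, 833^64≡716, 833^128≡170, 833^256≡619, 833^512≡82
671 = 512 + 128 + 16 + 8 + 4 + 2 + 1, so 833^671 ≡ 82·170·529·834·117·576·833 ≡ 353 (mod 857)
Squares mod 857: 671^1≡671, 671^2≡316, 671^4≡444, 671^8≡26, 671^16≡676, 671^32≡195, 671^64≡317, 671^128≡220
204 = 128 + 64 + 8 + 4, so 671^204 ≡ 220·317·26·444 ≡ 762 (mod 857)
y^r · r^s ≡ 353·762 = 268986 ≡ 745 (mod 857)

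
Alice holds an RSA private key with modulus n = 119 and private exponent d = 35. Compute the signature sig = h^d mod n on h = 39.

h^2 ≡ 39^2 = 1521 ≡ 93
h^4 ≡ 93^2 = 8649 ≡ 81
h^8 ≡ 81^2 = 6561 ≡ 16
h^16 ≡ 16^2 = 256 ≡ 18
h^32 ≡ 18^2 = 324 ≡ 86
35 = 32 + 2 + 1, so h^35 ≡ 86·93·39 ≡ 23 (mod 119)

23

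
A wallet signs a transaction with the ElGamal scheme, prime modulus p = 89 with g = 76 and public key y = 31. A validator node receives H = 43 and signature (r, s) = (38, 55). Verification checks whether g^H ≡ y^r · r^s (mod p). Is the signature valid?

Left side g^H mod p:
76^2 = 5776 ≡ 80
76^4 ≡ 80^2 = 6400 ≡ 81
76^8 ≡ 81^2 = 6561 ≡ 64
76^16 ≡ 64^2 = 4096 ≡ 2
76^32 ≡ 2^2 = 4
43 = 32 + 8 + 2 + 1, so 76^43 ≡ 4·64·80·76 ≡ 48 (mod 89)
Right side y^r · r^s mod p:
31^2 = 961 ≡ 71
31^4 ≡ 71^2 = 5041 ≡ 57
31^8 ≡ 57^2 = 3249 ≡ 45
31^16 ≡ 45^2 = 2025 ≡ 67
31^32 ≡ 67^2 = 4489 ≡ 39
38 = 32 + 4 + 2, so 31^38 ≡ 39·57·71 ≡ 36 (mod 89)
38^2 = 1444 ≡ 20
38^4 ≡ 20^2 = 400 ≡ 44
38^8 ≡ 44^2 = 1936 ≡ 67
38^16 ≡ 67^2 = 4489 ≡ 39
38^32 ≡ 39^2 = 1521 ≡ 8
55 = 32 + 16 + 4 + 2 + 1, so 38^55 ≡ 8·39·44·20·38 ≡ 77 (mod 89)
36·77 = 2772 ≡ 13 (mod 89)
48 ≠ 13, so verification fails.

invalid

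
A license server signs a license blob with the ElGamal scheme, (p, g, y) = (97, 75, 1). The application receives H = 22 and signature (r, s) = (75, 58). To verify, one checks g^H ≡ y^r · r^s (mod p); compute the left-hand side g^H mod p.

75^2 = 5625 ≡ 96
75^4 ≡ 96^2 = 9216 ≡ 1
75^8 ≡ 1^2 = 1
75^16 ≡ 1^2 = 1
22 = 16 + 4 + 2, so 75^22 ≡ 1·1·96 ≡ 96 (mod 97)

96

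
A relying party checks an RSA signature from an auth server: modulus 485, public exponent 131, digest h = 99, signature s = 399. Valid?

yes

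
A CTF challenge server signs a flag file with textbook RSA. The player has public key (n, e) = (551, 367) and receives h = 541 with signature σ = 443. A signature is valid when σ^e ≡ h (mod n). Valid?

yes

σ^2 ≡ 443^2 = 196249 ≡ 93
σ^4 ≡ 93^2 = 8649 ≡ 384
σ^8 ≡ 384^2 = 147456 ≡ 339
σ^16 ≡ 339^2 = 114921 ≡ 313
σ^32 ≡ 313^2 = 97969 ≡ 442
σ^64 ≡ 442^2 = 195364 ≡ 310
σ^128 ≡ 310^2 = 96100 ≡ 226
σ^256 ≡ 226^2 = 51076 ≡ 384
367 = 256 + 64 + 32 + 8 + 4 + 2 + 1, so σ^367 ≡ 384·310·442·339·384·93·443 ≡ 541 (mod 551)
Since 541 equals the digest 541, verification succeeds.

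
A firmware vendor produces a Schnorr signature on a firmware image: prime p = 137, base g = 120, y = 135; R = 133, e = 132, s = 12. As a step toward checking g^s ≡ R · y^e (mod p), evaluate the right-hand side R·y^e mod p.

34

135^2 = 18225 ≡ 4
135^4 ≡ 4^2 = 16
135^8 ≡ 16^2 = 256 ≡ 119
135^16 ≡ 119^2 = 14161 ≡ 50
135^32 ≡ 50^2 = 2500 ≡ 34
135^64 ≡ 34^2 = 1156 ≡ 60
135^128 ≡ 60^2 = 3600 ≡ 38
132 = 128 + 4, so 135^132 ≡ 38·16 ≡ 60 (mod 137)
R · y^e ≡ 133·60 = 7980 ≡ 34 (mod 137)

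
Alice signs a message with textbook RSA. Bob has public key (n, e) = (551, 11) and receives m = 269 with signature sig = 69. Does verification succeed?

sig^2 ≡ 69^2 = 4761 ≡ 353
sig^4 ≡ 353^2 = 124609 ≡ 83
sig^8 ≡ 83^2 = 6889 ≡ 277
11 = 8 + 2 + 1, so sig^11 ≡ 277·353·69 ≡ 445 (mod 551)
The recovered value 445 does not match the digest 269.

fails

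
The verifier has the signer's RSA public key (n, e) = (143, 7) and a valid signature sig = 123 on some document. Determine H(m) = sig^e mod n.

sig^2 ≡ 123^2 = 15129 ≡ 114
sig^4 ≡ 114^2 = 12996 ≡ 126
7 = 4 + 2 + 1, so sig^7 ≡ 126·114·123 ≡ 7 (mod 143)

7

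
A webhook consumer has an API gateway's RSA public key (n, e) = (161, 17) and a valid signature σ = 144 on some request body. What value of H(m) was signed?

58

σ^2 ≡ 144^2 = 20736 ≡ 128
σ^4 ≡ 128^2 = 16384 ≡ 123
σ^8 ≡ 123^2 = 15129 ≡ 156
σ^16 ≡ 156^2 = 24336 ≡ 25
17 = 16 + 1, so σ^17 ≡ 25·144 ≡ 58 (mod 161)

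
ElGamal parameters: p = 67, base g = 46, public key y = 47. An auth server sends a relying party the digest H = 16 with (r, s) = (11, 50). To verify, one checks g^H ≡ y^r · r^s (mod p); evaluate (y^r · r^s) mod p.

4

47^2 = 2209 ≡ 65
47^4 ≡ 65^2 = 4225 ≡ 4
47^8 ≡ 4^2 = 16
11 = 8 + 2 + 1, so 47^11 ≡ 16·65·47 ≡ 37 (mod 67)
11^2 = 121 ≡ 54
11^4 ≡ 54^2 = 2916 ≡ 35
11^8 ≡ 35^2 = 1225 ≡ 19
11^16 ≡ 19^2 = 361 ≡ 26
11^32 ≡ 26^2 = 676 ≡ 6
50 = 32 + 16 + 2, so 11^50 ≡ 6·26·54 ≡ 49 (mod 67)
y^r · r^s ≡ 37·49 = 1813 ≡ 4 (mod 67)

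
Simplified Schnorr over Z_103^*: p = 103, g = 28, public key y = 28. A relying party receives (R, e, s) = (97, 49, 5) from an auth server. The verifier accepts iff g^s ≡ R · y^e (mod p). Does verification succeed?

g^s mod p:
Squares mod 103: 28^1≡28, 28^2≡63, 28^4≡55
5 = 4 + 1, so 28^5 ≡ 55·28 ≡ 98 (mod 103)
R · y^e mod p:
Squares mod 103: 28^1≡28, 28^2≡63, 28^4≡55, 28^8≡38, 28^16≡2, 28^32≡4
49 = 32 + 16 + 1, so 28^49 ≡ 4·2·28 ≡ 18 (mod 103)
97·18 = 1746 ≡ 98 (mod 103)
98 ≡ 98 (mod 103); signature holds.

passes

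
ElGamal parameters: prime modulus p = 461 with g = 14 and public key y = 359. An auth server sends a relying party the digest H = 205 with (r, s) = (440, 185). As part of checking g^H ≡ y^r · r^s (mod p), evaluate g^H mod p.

167

Squares mod 461: 14^1≡14, 14^2≡196, 14^4≡153, 14^8≡359, 14^16≡262, 14^32≡416, 14^64≡181, 14^128≡30
205 = 128 + 64 + 8 + 4 + 1, so 14^205 ≡ 30·181·359·153·14 ≡ 167 (mod 461)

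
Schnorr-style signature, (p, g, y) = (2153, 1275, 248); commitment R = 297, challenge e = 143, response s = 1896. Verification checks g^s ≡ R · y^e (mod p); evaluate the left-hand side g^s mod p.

1194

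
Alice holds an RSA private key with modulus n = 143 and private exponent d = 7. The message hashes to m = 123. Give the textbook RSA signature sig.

m^2 ≡ 123^2 = 15129 ≡ 114
m^4 ≡ 114^2 = 12996 ≡ 126
7 = 4 + 2 + 1, so m^7 ≡ 126·114·123 ≡ 7 (mod 143)

7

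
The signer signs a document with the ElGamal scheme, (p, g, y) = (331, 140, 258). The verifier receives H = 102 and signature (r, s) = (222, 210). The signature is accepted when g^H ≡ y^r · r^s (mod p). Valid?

yes

Left side g^H mod p:
Squares mod 331: 140^1≡140, 140^2≡71, 140^4≡76, 140^8≡149, 140^16≡24, 140^32≡245, 140^64≡114
102 = 64 + 32 + 4 + 2, so 140^102 ≡ 114·245·76·71 ≡ 22 (mod 331)
Right side y^r · r^s mod p:
Squares mod 331: 258^1≡258, 258^2≡33, 258^4≡96, 258^8≡279, 258^16≡56, 258^32≡157, 258^64≡155, 258^128≡193
222 = 128 + 64 + 16 + 8 + 4 + 2, so 258^222 ≡ 193·155·56·279·96·33 ≡ 33 (mod 331)
Squares mod 331: 222^1≡222, 222^2≡296, 222^4≡232, 222^8≡202, 222^16≡91, 222^32≡6, 222^64≡36, 222^128≡303
210 = 128 + 64 + 16 + 2, so 222^210 ≡ 303·36·91·296 ≡ 111 (mod 331)
33·111 = 3663 ≡ 22 (mod 331)
22 ≡ 22 (mod 331), so the signature is genuine.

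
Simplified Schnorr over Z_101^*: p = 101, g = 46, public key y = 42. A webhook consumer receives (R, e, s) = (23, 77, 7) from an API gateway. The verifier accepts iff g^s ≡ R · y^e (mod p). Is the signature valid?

invalid

g^s mod p:
Squares mod 101: 46^1≡46, 46^2≡96, 46^4≡25
7 = 4 + 2 + 1, so 46^7 ≡ 25·96·46 ≡ 7 (mod 101)
R · y^e mod p:
Squares mod 101: 42^1≡42, 42^2≡47, 42^4≡88, 42^8≡68, 42^16≡79, 42^32≡80, 42^64≡37
77 = 64 + 8 + 4 + 1, so 42^77 ≡ 37·68·88·42 ≡ 66 (mod 101)
23·66 = 1518 ≡ 3 (mod 101)
7 ≠ 3; the check fails.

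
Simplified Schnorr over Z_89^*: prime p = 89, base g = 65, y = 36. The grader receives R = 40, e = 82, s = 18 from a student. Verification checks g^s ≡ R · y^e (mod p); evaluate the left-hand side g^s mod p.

9

65^2 = 4225 ≡ 42
65^4 ≡ 42^2 = 1764 ≡ 73
65^8 ≡ 73^2 = 5329 ≡ 78
65^16 ≡ 78^2 = 6084 ≡ 32
18 = 16 + 2, so 65^18 ≡ 32·42 ≡ 9 (mod 89)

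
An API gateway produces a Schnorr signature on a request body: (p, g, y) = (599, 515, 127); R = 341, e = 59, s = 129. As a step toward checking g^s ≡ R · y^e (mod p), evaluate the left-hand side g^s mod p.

260

515^2 = 265225 ≡ 467
515^4 ≡ 467^2 = 218089 ≡ 53
515^8 ≡ 53^2 = 2809 ≡ 413
515^16 ≡ 413^2 = 170569 ≡ 453
515^32 ≡ 453^2 = 205209 ≡ 351
515^64 ≡ 351^2 = 123201 ≡ 406
515^128 ≡ 406^2 = 164836 ≡ 111
129 = 128 + 1, so 515^129 ≡ 111·515 ≡ 260 (mod 599)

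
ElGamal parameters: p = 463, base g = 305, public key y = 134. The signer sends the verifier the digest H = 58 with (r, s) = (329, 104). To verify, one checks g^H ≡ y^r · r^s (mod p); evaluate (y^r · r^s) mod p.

15

Squares mod 463: 134^1≡134, 134^2≡362, 134^4≡15, 134^8≡225, 134^16≡158, 134^32≡425, 134^64≡55, 134^128≡247, 134^256≡356
329 = 256 + 64 + 8 + 1, so 134^329 ≡ 356·55·225·134 ≡ 425 (mod 463)
Squares mod 463: 329^1≡329, 329^2≡362, 329^4≡15, 329^8≡225, 329^16≡158, 329^32≡425, 329^64≡55
104 = 64 + 32 + 8, so 329^104 ≡ 55·425·225 ≡ 158 (mod 463)
y^r · r^s ≡ 425·158 = 67150 ≡ 15 (mod 463)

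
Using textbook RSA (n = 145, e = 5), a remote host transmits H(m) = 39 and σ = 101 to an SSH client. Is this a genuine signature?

forged

Squares mod 145: σ^1≡101, σ^2≡51, σ^4≡136
5 = 4 + 1, so σ^5 ≡ 136·101 ≡ 106 (mod 145)
σ^5 mod 145 = 106, but H(m) = 39.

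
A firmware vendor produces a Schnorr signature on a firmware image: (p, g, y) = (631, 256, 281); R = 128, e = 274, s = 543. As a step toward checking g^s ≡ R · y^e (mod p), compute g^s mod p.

256^543 mod 631 = 188

188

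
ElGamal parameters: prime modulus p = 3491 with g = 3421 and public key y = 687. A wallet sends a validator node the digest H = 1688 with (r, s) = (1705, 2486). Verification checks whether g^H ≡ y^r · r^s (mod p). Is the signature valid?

Left side g^H mod p:
3421^1688 mod 3491 = 3288
Right side y^r · r^s mod p:
687^1705 mod 3491 = 1341
1705^2486 mod 3491 = 596
1341·596 = 799236 ≡ 3288 (mod 3491)
3288 ≡ 3288 (mod 3491), so the signature is genuine.

valid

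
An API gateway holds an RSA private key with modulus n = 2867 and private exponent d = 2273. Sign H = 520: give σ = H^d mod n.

1992

H^2 ≡ 520^2 = 270400 ≡ 902
H^4 ≡ 902^2 = 813604 ≡ 2243
H^8 ≡ 2243^2 = 5031049 ≡ 2331
H^16 ≡ 2331^2 = 5433561 ≡ 596
H^32 ≡ 596^2 = 355216 ≡ 2575
H^64 ≡ 2575^2 = 6630625 ≡ 2121
H^128 ≡ 2121^2 = 4498641 ≡ 318
H^256 ≡ 318^2 = 101124 ≡ 779
H^512 ≡ 779^2 = 606841 ≡ 1904
H^1024 ≡ 1904^2 = 3625216 ≡ 1328
H^2048 ≡ 1328^2 = 1763584 ≡ 379
2273 = 2048 + 128 + 64 + 32 + 1, so H^2273 ≡ 379·318·2121·2575·520 ≡ 1992 (mod 2867)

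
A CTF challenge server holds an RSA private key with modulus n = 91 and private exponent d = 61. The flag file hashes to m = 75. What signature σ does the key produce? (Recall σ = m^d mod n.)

m^2 ≡ 75^2 = 5625 ≡ 74
m^4 ≡ 74^2 = 5476 ≡ 16
m^8 ≡ 16^2 = 256 ≡ 74
m^16 ≡ 74^2 = 5476 ≡ 16
m^32 ≡ 16^2 = 256 ≡ 74
61 = 32 + 16 + 8 + 4 + 1, so m^61 ≡ 74·16·74·16·75 ≡ 75 (mod 91)

75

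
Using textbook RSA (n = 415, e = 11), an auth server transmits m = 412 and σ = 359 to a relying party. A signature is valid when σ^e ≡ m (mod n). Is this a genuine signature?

forged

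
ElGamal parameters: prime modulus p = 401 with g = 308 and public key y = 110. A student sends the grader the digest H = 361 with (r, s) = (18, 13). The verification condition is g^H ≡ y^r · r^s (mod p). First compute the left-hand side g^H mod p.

Squares mod 401: 308^1≡308, 308^2≡228, 308^4≡255, 308^8≡63, 308^16≡360, 308^32≡77, 308^64≡315, 308^128≡178, 308^256≡5
361 = 256 + 64 + 32 + 8 + 1, so 308^361 ≡ 5·315·77·63·308 ≡ 121 (mod 401)

121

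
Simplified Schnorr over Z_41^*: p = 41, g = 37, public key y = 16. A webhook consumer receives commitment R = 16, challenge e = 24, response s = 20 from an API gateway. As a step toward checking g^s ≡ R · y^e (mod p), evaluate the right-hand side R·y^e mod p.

1

Squares mod 41: 16^1≡16, 16^2≡10, 16^4≡18, 16^8≡37, 16^16≡16
24 = 16 + 8, so 16^24 ≡ 16·37 ≡ 18 (mod 41)
R · y^e ≡ 16·18 = 288 ≡ 1 (mod 41)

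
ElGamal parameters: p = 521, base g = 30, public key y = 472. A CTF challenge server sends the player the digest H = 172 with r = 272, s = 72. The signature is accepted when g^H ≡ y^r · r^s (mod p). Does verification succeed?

Left side g^H mod p:
Squares mod 521: 30^1≡30, 30^2≡379, 30^4≡366, 30^8≡59, 30^16≡355, 30^32≡464, 30^64≡123, 30^128≡20
172 = 128 + 32 + 8 + 4, so 30^172 ≡ 20·464·59·366 ≡ 90 (mod 521)
Right side y^r · r^s mod p:
Squares mod 521: 472^1≡472, 472^2≡317, 472^4≡457, 472^8≡449, 472^16≡495, 472^32≡155, 472^64≡59, 472^128≡355, 472^256≡464
272 = 256 + 16, so 472^272 ≡ 464·495 ≡ 440 (mod 521)
Squares mod 521: 272^1≡272, 272^2≡2, 272^4≡4, 272^8≡16, 272^16≡256, 272^32≡411, 272^64≡117
72 = 64 + 8, so 272^72 ≡ 117·16 ≡ 309 (mod 521)
440·309 = 135960 ≡ 500 (mod 521)
90 ≠ 500, so verification fails.

fails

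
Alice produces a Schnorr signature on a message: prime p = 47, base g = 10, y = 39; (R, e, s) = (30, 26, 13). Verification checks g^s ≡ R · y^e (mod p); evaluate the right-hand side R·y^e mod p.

38

Squares mod 47: 39^1≡39, 39^2≡17, 39^4≡7, 39^8≡2, 39^16≡4
26 = 16 + 8 + 2, so 39^26 ≡ 4·2·17 ≡ 42 (mod 47)
R · y^e ≡ 30·42 = 1260 ≡ 38 (mod 47)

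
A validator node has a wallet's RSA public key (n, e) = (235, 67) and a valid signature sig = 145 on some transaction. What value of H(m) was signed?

50

Squares mod 235: sig^1≡145, sig^2≡110, sig^4≡115, sig^8≡65, sig^16≡230, sig^32≡25, sig^64≡155
67 = 64 + 2 + 1, so sig^67 ≡ 155·110·145 ≡ 50 (mod 235)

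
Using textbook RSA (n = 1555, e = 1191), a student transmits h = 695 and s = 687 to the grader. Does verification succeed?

fails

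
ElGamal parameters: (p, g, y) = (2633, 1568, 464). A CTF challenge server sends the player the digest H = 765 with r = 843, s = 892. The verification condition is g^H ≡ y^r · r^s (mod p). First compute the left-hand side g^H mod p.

1568^765 mod 2633 = 741

741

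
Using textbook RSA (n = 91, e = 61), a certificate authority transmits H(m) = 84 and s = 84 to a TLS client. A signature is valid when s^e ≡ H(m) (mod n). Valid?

yes

s^2 ≡ 84^2 = 7056 ≡ 49
s^4 ≡ 49^2 = 2401 ≡ 35
s^8 ≡ 35^2 = 1225 ≡ 42
s^16 ≡ 42^2 = 1764 ≡ 35
s^32 ≡ 35^2 = 1225 ≡ 42
61 = 32 + 16 + 8 + 4 + 1, so s^61 ≡ 42·35·42·35·84 ≡ 84 (mod 91)
Since 84 equals the digest 84, verification succeeds.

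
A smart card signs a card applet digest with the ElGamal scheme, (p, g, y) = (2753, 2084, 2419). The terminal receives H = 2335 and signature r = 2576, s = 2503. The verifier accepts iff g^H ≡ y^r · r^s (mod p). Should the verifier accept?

Left side g^H mod p:
2084^2 = 4343056 ≡ 1575
2084^4 ≡ 1575^2 = 2480625 ≡ 172
2084^8 ≡ 172^2 = 29584 ≡ 2054
2084^16 ≡ 2054^2 = 4218916 ≡ 1320
2084^32 ≡ 1320^2 = 1742400 ≡ 2504
2084^64 ≡ 2504^2 = 6270016 ≡ 1435
2084^128 ≡ 1435^2 = 2059225 ≡ 2734
2084^256 ≡ 2734^2 = 7474756 ≡ 361
2084^512 ≡ 361^2 = 130321 ≡ 930
2084^1024 ≡ 930^2 = 864900 ≡ 458
2084^2048 ≡ 458^2 = 209764 ≡ 536
2335 = 2048 + 256 + 16 + 8 + 4 + 2 + 1, so 2084^2335 ≡ 536·361·1320·2054·172·1575·2084 ≡ 416 (mod 2753)
Right side y^r · r^s mod p:
2419^2 = 5851561 ≡ 1436
2419^4 ≡ 1436^2 = 2062096 ≡ 99
2419^8 ≡ 99^2 = 9801 ≡ 1542
2419^16 ≡ 1542^2 = 2377764 ≡ 1925
2419^32 ≡ 1925^2 = 3705625 ≡ 87
2419^64 ≡ 87^2 = 7569 ≡ 2063
2419^128 ≡ 2063^2 = 4255969 ≡ 2584
2419^256 ≡ 2584^2 = 6677056 ≡ 1031
2419^512 ≡ 1031^2 = 1062961 ≡ 303
2419^1024 ≡ 303^2 = 91809 ≡ 960
2419^2048 ≡ 960^2 = 921600 ≡ 2098
2576 = 2048 + 512 + 16, so 2419^2576 ≡ 2098·303·1925 ≡ 2450 (mod 2753)
2576^2 = 6635776 ≡ 1046
2576^4 ≡ 1046^2 = 1094116 ≡ 1175
2576^8 ≡ 1175^2 = 1380625 ≡ 1372
2576^16 ≡ 1372^2 = 1882384 ≡ 2085
2576^32 ≡ 2085^2 = 4347225 ≡ 238
2576^64 ≡ 238^2 = 56644 ≡ 1584
2576^128 ≡ 1584^2 = 2509056 ≡ 1073
2576^256 ≡ 1073^2 = 1151329 ≡ 575
2576^512 ≡ 575^2 = 330625 ≡ 265
2576^1024 ≡ 265^2 = 70225 ≡ 1400
2576^2048 ≡ 1400^2 = 1960000 ≡ 2617
2503 = 2048 + 256 + 128 + 64 + 4 + 2 + 1, so 2576^2503 ≡ 2617·575·1073·1584·1175·1046·2576 ≡ 144 (mod 2753)
2450·144 = 352800 ≡ 416 (mod 2753)
416 ≡ 416 (mod 2753), so the signature is genuine.

accept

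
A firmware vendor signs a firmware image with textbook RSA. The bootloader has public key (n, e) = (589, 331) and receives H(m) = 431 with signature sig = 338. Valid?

yes

sig^2 ≡ 338^2 = 114244 ≡ 567
sig^4 ≡ 567^2 = 321489 ≡ 484
sig^8 ≡ 484^2 = 234256 ≡ 423
sig^16 ≡ 423^2 = 178929 ≡ 462
sig^32 ≡ 462^2 = 213444 ≡ 226
sig^64 ≡ 226^2 = 51076 ≡ 422
sig^128 ≡ 422^2 = 178084 ≡ 206
sig^256 ≡ 206^2 = 42436 ≡ 28
331 = 256 + 64 + 8 + 2 + 1, so sig^331 ≡ 28·422·423·567·338 ≡ 431 (mod 589)
Since 431 equals the digest 431, verification succeeds.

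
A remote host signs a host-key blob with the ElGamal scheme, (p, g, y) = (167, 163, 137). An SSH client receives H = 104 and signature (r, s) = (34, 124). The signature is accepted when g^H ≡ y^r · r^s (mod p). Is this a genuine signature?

Left side g^H mod p:
Squares mod 167: 163^1≡163, 163^2≡16, 163^4≡89, 163^8≡72, 163^16≡7, 163^32≡49, 163^64≡63
104 = 64 + 32 + 8, so 163^104 ≡ 63·49·72 ≡ 154 (mod 167)
Right side y^r · r^s mod p:
Squares mod 167: 137^1≡137, 137^2≡65, 137^4≡50, 137^8≡162, 137^16≡25, 137^32≡124
34 = 32 + 2, so 137^34 ≡ 124·65 ≡ 44 (mod 167)
Squares mod 167: 34^1≡34, 34^2≡154, 34^4≡2, 34^8≡4, 34^16≡16, 34^32≡89, 34^64≡72
124 = 64 + 32 + 16 + 8 + 4, so 34^124 ≡ 72·89·16·4·2 ≡ 87 (mod 167)
44·87 = 3828 ≡ 154 (mod 167)
154 ≡ 154 (mod 167), so the signature is genuine.

genuine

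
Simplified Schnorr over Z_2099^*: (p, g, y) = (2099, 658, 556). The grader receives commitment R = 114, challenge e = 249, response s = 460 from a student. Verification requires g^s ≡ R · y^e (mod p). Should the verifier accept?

g^s mod p:
658^2 = 432964 ≡ 570
658^4 ≡ 570^2 = 324900 ≡ 1654
658^8 ≡ 1654^2 = 2735716 ≡ 719
658^16 ≡ 719^2 = 516961 ≡ 607
658^32 ≡ 607^2 = 368449 ≡ 1124
658^64 ≡ 1124^2 = 1263376 ≡ 1877
658^128 ≡ 1877^2 = 3523129 ≡ 1007
658^256 ≡ 1007^2 = 1014049 ≡ 232
460 = 256 + 128 + 64 + 8 + 4, so 658^460 ≡ 232·1007·1877·719·1654 ≡ 1304 (mod 2099)
R · y^e mod p:
556^2 = 309136 ≡ 583
556^4 ≡ 583^2 = 339889 ≡ 1950
556^8 ≡ 1950^2 = 3802500 ≡ 1211
556^16 ≡ 1211^2 = 1466521 ≡ 1419
556^32 ≡ 1419^2 = 2013561 ≡ 620
556^64 ≡ 620^2 = 384400 ≡ 283
556^128 ≡ 283^2 = 80089 ≡ 327
249 = 128 + 64 + 32 + 16 + 8 + 1, so 556^249 ≡ 327·283·620·1419·1211·556 ≡ 1153 (mod 2099)
114·1153 = 131442 ≡ 1304 (mod 2099)
1304 ≡ 1304 (mod 2099); signature holds.

accept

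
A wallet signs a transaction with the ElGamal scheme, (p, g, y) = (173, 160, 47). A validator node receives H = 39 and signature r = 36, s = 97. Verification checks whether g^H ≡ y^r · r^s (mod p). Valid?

yes

Left side g^H mod p:
160^39 mod 173 = 119
Right side y^r · r^s mod p:
47^36 mod 173 = 60
36^97 mod 173 = 51
60·51 = 3060 ≡ 119 (mod 173)
119 ≡ 119 (mod 173), so the signature is genuine.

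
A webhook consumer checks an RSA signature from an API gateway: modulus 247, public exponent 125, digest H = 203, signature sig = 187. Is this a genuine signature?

forged

Squares mod 247: sig^1≡187, sig^2≡142, sig^4≡157, sig^8≡196, sig^16≡131, sig^32≡118, sig^64≡92
125 = 64 + 32 + 16 + 8 + 4 + 1, so sig^125 ≡ 92·118·131·196·157·187 ≡ 44 (mod 247)
The recovered value 44 does not match the digest 203.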